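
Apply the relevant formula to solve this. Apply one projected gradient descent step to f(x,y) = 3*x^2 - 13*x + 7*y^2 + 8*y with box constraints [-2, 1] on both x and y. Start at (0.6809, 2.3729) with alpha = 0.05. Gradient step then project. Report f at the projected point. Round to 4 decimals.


Step 1: Compute gradient at (0.6809, 2.3729).
grad_x = 2*3*0.6809 - 13 = -8.9146
grad_y = 2*7*2.3729 + 8 = 41.2206
Step 2: Gradient step.
x_raw = 0.6809 - 0.05*-8.9146 = 1.1266
y_raw = 2.3729 - 0.05*41.2206 = 0.3119
Step 3: Project onto [-2, 1].
x_proj = clip(1.1266) = 1.0
y_proj = clip(0.3119) = 0.3119
Step 4: Evaluate f.
f(1.0, 0.3119) = -6.8242


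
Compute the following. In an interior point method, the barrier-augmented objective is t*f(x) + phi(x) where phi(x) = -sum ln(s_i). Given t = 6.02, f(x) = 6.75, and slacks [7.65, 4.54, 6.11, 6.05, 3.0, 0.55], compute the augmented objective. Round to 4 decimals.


Step 1: Compute log-barrier.
ln values: [2.0347, 1.5129, 1.8099, 1.8001, 1.0986, -0.5978]
phi = -(2.0347 + 1.5129 + 1.8099 + 1.8001 + 1.0986 - 0.5978) = -7.6584
Step 2: Compute augmented objective.
t*f(x) = 6.02*6.75 = 40.635
Total = 40.635 - 7.6584 = 32.9766


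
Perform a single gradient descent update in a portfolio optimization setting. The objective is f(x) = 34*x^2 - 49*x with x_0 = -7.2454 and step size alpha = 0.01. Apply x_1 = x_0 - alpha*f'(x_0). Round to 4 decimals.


We compute the gradient at x_0 and apply the update.
f'(x) = 68*x - 49
f'(-7.2454) = 68*-7.2454 - 49 = -541.6872
x_1 = -7.2454 - 0.01*-541.6872 = -1.8285


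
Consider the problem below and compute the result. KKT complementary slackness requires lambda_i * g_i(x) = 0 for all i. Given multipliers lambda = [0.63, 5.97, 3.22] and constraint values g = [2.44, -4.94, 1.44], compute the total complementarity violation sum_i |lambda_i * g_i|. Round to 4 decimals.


KKT complementary slackness check:
lambda_1 * g_1 = 0.63 * 2.44 = 1.5372
lambda_2 * g_2 = 5.97 * -4.94 = -29.4918
lambda_3 * g_3 = 3.22 * 1.44 = 4.6368
Total violation = 1.5372 + 29.4918 + 4.6368 = 35.6658


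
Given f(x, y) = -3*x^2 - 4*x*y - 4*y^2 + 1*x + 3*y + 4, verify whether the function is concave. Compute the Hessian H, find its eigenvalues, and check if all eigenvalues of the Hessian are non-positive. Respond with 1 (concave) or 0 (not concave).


The Hessian of f(x,y) = -3*x^2 - 4*x*y - 4*y^2 + 1*x + 3*y + 4 is:
H = [[-6, -4], [-4, -8]]
Trace = -6 - 8 = -14
Determinant = -6*-8 - (-4)^2 = 32
Discriminant = (-14)^2 - 4*32 = 68.0
Eigenvalues: lambda_1 = -11.1231, lambda_2 = -2.8769
The function is concave.

1


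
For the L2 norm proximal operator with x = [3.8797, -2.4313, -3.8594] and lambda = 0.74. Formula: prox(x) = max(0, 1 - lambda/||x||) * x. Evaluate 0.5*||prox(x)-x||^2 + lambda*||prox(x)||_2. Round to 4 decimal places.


Step 1: Compute ||x||.
||x|| = 5.9882
Step 2: Compute scaling factor.
scale = max(0, 1 - 0.74/5.9882) = 0.8764
Step 3: prox(x) = [3.4003, -2.1308, -3.3825]
||prox(x)|| = 5.2482
Step 4: Proximal objective.
0.5*||prox-x||^2 = 0.2738
lambda*||prox|| = 3.8837
Total = 4.1575


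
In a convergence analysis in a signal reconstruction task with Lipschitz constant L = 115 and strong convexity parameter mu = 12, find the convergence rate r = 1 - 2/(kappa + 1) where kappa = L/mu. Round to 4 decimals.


Step 1: Compute the condition number.
kappa = L/mu = 115/12 = 9.5833
Step 2: Compute the convergence rate.
r = 1 - 2/(kappa + 1) = 1 - 2*mu/(L + mu) = (L - mu)/(L + mu) = 103/127 = 0.811


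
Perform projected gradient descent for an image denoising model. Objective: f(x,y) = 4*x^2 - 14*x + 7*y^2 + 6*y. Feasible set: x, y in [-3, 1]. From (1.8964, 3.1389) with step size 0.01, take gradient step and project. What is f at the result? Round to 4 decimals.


Step 1: Compute gradient at (1.8964, 3.1389).
grad_x = 2*4*1.8964 - 14 = 1.1712
grad_y = 2*7*3.1389 + 6 = 49.9446
Step 2: Gradient step.
x_raw = 1.8964 - 0.01*1.1712 = 1.8847
y_raw = 3.1389 - 0.01*49.9446 = 2.6395
Step 3: Project onto [-3, 1].
x_proj = clip(1.8847) = 1.0
y_proj = clip(2.6395) = 1.0
Step 4: Evaluate f.
f(1.0, 1.0) = 3.0


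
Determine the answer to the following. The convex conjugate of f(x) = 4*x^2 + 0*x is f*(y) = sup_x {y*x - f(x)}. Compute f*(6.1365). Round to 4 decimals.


f*(y) = sup_x {y*x - a*x^2 - b*x} = sup_x {(y-b)*x - a*x^2}
FOC: (y - b) - 2a*x = 0 => x* = (y - b)/(2a)
x* = (6.1365 - 0)/(2*4) = 0.7671
f*(6.1365) = (y-b)^2/(4a) = (6.1365 - 0)^2/(4*4)
= 37.6566/16 = 2.3535


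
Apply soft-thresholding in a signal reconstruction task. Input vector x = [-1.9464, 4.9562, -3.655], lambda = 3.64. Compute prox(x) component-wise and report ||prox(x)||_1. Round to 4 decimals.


Soft-thresholding with lambda = 3.64:
prox(-1.9464) = sign(-1.9464)*max(|-1.9464| - 3.64, 0) = 0.0
prox(4.9562) = sign(4.9562)*max(|4.9562| - 3.64, 0) = 1.3162
prox(-3.655) = sign(-3.655)*max(|-3.655| - 3.64, 0) = -0.015
prox(x) = [0.0, 1.3162, -0.015]
||prox(x)||_1 = 0.0 + 1.3162 + 0.015 = 1.3312


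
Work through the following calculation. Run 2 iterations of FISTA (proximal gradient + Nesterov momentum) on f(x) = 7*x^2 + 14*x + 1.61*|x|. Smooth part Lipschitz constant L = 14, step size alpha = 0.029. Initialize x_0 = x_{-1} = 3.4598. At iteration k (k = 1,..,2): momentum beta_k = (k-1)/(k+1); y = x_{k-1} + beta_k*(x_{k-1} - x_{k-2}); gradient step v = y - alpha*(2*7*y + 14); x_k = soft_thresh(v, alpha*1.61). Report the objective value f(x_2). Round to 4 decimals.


FISTA on f(x) = 7*x^2 + 14*x + 1.61*|x|
L = 14, alpha = 0.029
Iteration 1: beta = 0.0, y = 3.4598 + 0.0*(3.4598 - 3.4598) = 3.4598
  grad(y) = 62.4372, v = y - alpha*grad = 1.6491
  prox(v) = soft_thresh(1.6491, 0.0467) = 1.6024
Iteration 2: beta = 0.3333, y = 1.6024 + 0.3333*(1.6024 - 3.4598) = 0.9833
  grad(y) = 27.7663, v = y - alpha*grad = 0.1781
  prox(v) = soft_thresh(0.1781, 0.0467) = 0.1314
f(x_2) = 7*0.1314^2 + 14*0.1314 + 1.61*|0.1314| = 2.1719


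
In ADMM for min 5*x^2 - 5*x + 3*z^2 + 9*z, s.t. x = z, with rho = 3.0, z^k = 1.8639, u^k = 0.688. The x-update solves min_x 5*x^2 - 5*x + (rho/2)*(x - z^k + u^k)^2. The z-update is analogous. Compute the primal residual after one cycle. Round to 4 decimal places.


ADMM iteration with rho = 3.0, z^k = 1.8639, u^k = 0.688
Step 1: x-update.
Minimize 5*x^2 - 5*x + (3.0/2)*(x - 1.8639 + 0.688)^2
FOC: (2*5 + 3.0)*x = 5 + 3.0*(1.8639 - 0.688)
x^{k+1} = 0.656
Step 2: z-update.
Minimize 3*z^2 + 9*z + (3.0/2)*(0.656 - z + 0.688)^2
FOC: (2*3 + 3.0)*z = -9 + 3.0*(0.656 + 0.688)
z^{k+1} = -0.552
Step 3: u-update.
u^{k+1} = 0.688 + 0.656 + 0.552 = 1.896
Step 4: Primal residual = |0.656 + 0.552| = 1.208


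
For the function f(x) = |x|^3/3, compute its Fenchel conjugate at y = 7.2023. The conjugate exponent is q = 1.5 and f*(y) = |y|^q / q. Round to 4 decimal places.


The conjugate exponent q satisfies 1/p + 1/q = 1.
p = 3, so q = 3/(3 - 1) = 1.5
|y|^q = 7.2023^1.5 = 19.3289
f*(7.2023) = 19.3289 / 1.5 = 12.8859


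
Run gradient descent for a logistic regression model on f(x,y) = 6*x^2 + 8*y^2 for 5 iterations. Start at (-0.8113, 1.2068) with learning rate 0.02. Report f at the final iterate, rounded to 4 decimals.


Gradient descent on f(x,y) = 6*x^2 + 8*y^2.
Starting point: (-0.8113, 1.2068), alpha = 0.02
Step 1: grad_x = 2*6*-0.8113 = -9.7356, grad_y = 2*8*1.2068 = 19.3088
  x_1 = -0.8113 - 0.02*-9.7356 = -0.6166
  y_1 = 1.2068 - 0.02*19.3088 = 0.8206
Step 2: grad_x = 2*6*-0.6166 = -7.3991, grad_y = 2*8*0.8206 = 13.13
  x_2 = -0.6166 - 0.02*-7.3991 = -0.4686
  y_2 = 0.8206 - 0.02*13.13 = 0.558
Step 3: grad_x = 2*6*-0.4686 = -5.6233, grad_y = 2*8*0.558 = 8.9284
  x_3 = -0.4686 - 0.02*-5.6233 = -0.3561
  y_3 = 0.558 - 0.02*8.9284 = 0.3795
Step 4: grad_x = 2*6*-0.3561 = -4.2737, grad_y = 2*8*0.3795 = 6.0713
  x_4 = -0.3561 - 0.02*-4.2737 = -0.2707
  y_4 = 0.3795 - 0.02*6.0713 = 0.258
Step 5: grad_x = 2*6*-0.2707 = -3.248, grad_y = 2*8*0.258 = 4.1285
  x_5 = -0.2707 - 0.02*-3.248 = -0.2057
  y_5 = 0.258 - 0.02*4.1285 = 0.1755
f(-0.2057, 0.1755) = 6*(-0.2057)^2 + 8*0.1755^2 = 0.5002


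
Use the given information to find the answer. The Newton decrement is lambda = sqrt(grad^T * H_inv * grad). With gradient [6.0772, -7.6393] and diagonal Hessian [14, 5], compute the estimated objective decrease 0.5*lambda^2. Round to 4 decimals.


Step 1: H is diagonal, so H^(-1) * g = [0.4341, -1.5279].
Step 2: g^T H^(-1) g = sum_i g_i^2 / H_ii
  = (6.0772)^2/14 + (-7.6393)^2/5
  = 2.638 + 11.6718 = 14.3098
Step 3: Objective decrease = 0.5 * g^T H^(-1) g = 7.1549


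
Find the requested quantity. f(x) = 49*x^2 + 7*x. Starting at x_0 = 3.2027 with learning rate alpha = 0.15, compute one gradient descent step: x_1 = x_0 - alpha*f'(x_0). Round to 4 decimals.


We compute the gradient at x_0 and apply the update.
f'(x) = 98*x + 7
f'(3.2027) = 98*3.2027 + 7 = 320.8646
x_1 = 3.2027 - 0.15*320.8646 = -44.927


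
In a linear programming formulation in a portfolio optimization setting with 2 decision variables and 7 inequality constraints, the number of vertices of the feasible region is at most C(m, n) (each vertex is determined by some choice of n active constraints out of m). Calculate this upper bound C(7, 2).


Each vertex corresponds to some choice of n active constraints out of m, so the number of vertices is at most C(m, n) = m! / (n!(m-n)!).
m = 7, n = 2
Numerator: 7 * 6
Denominator: 2! = 2
C(7, 2) = 21


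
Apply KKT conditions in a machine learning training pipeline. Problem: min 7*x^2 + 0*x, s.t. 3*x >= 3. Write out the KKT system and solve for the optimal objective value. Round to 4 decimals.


Step 1: Try lambda = 0 (constraint inactive).
x_unc = 0/(2*7) = 0.0
Check: 3*0.0 = 0.0 < 3 -- violated!
Step 2: Constraint must be active: 3*x = 3
x* = 3/3 = 1.0
lambda = (2*7*1.0 + 0)/3 = 4.6667
Step 3: Compute optimal value.
f(x*) = 7*1.0^2 + 0*1.0 = 7.0


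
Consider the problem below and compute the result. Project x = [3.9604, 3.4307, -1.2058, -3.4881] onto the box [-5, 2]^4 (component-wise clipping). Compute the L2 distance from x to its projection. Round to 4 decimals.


Project each component onto [-5, 2].
clip(3.9604) = 2.0, clip(3.4307) = 2.0, clip(-1.2058) = -1.2058, clip(-3.4881) = -3.4881
Projection = [2.0, 2.0, -1.2058, -3.4881]
Squared diffs: [3.8432, 2.0469, 0.0, 0.0]
Distance = sqrt(5.8901) = 2.4269


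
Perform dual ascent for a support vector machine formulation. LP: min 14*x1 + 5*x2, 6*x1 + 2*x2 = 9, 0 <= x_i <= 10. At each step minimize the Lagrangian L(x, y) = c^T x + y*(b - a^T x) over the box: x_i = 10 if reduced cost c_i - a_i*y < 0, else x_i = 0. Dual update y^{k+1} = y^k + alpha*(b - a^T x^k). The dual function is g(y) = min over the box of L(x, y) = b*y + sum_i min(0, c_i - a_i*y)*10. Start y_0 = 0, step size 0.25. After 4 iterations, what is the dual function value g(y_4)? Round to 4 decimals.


Dual ascent for LP: min 14*x1 + 5*x2, 6*x1 + 2*x2 = 9, 0 <= x_i <= 10
Step 1: y^k = 0.0, reduced costs: (14.0, 5.0)
  x^k = (0.0, 0.0), subgradient = b - a^T x = 9.0
  y^{k+1} = 0.0 + 0.25*9.0 = 2.25
Step 2: y^k = 2.25, reduced costs: (0.5, 0.5)
  x^k = (0.0, 0.0), subgradient = b - a^T x = 9.0
  y^{k+1} = 2.25 + 0.25*9.0 = 4.5
Step 3: y^k = 4.5, reduced costs: (-13.0, -4.0)
  x^k = (10.0, 10.0), subgradient = b - a^T x = -71.0
  y^{k+1} = 4.5 + 0.25*-71.0 = -13.25
Step 4: y^k = -13.25, reduced costs: (93.5, 31.5)
  x^k = (0.0, 0.0), subgradient = b - a^T x = 9.0
  y^{k+1} = -13.25 + 0.25*9.0 = -11.0
Dual objective at y_4 = -11.0: reduced costs (80.0, 27.0), box minimizer x = (0.0, 0.0)
g(y_4) = b*y + (c1 - a1*y)*x1 + (c2 - a2*y)*x2 = 9*(-11.0) + 80.0*0.0 + 27.0*0.0 = -99.0 + 0.0 + 0.0 = -99.0


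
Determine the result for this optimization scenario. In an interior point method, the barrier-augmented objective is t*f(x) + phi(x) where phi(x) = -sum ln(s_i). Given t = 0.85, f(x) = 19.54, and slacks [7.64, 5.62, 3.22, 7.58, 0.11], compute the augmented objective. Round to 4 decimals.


Step 1: Compute log-barrier.
ln values: [2.0334, 1.7263, 1.1694, 2.0255, -2.2073]
phi = -(2.0334 + 1.7263 + 1.1694 + 2.0255 - 2.2073) = -4.7473
Step 2: Compute augmented objective.
t*f(x) = 0.85*19.54 = 16.609
Total = 16.609 - 4.7473 = 11.8617


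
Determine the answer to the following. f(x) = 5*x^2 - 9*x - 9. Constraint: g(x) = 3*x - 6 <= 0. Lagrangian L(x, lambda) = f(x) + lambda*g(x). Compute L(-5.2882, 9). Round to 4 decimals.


Step 1: Evaluate f(x).
f(-5.2882) = 5*(-5.2882)^2 - 9*(-5.2882) - 9 = 178.4191
Step 2: Evaluate g(x).
g(-5.2882) = 3*-5.2882 - 6 = -21.8646
Step 3: Compute Lagrangian.
L = 178.4191 + 9*-21.8646 = -18.3623


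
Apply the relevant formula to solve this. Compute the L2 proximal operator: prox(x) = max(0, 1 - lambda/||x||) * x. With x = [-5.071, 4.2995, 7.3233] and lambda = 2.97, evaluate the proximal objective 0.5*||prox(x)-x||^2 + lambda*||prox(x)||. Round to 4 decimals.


Step 1: Compute ||x||.
||x|| = 9.891
Step 2: Compute scaling factor.
scale = max(0, 1 - 2.97/9.891) = 0.6997
Step 3: prox(x) = [-3.5483, 3.0085, 5.1243]
||prox(x)|| = 6.921
Step 4: Proximal objective.
0.5*||prox-x||^2 = 4.4105
lambda*||prox|| = 20.5554
Total = 24.9658


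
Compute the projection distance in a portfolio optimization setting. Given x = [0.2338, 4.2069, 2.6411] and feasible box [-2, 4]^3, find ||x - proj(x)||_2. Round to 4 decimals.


Project each component onto [-2, 4].
clip(0.2338) = 0.2338, clip(4.2069) = 4.0, clip(2.6411) = 2.6411
Projection = [0.2338, 4.0, 2.6411]
Squared diffs: [0.0, 0.0428, 0.0]
Distance = sqrt(0.0428) = 0.2069


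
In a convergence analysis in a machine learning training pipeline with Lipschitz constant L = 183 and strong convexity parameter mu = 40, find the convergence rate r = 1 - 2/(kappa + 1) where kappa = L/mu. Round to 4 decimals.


Step 1: Compute the condition number.
kappa = L/mu = 183/40 = 4.575
Step 2: Compute the convergence rate.
r = 1 - 2/(kappa + 1) = 1 - 2*mu/(L + mu) = (L - mu)/(L + mu) = 143/223 = 0.6413


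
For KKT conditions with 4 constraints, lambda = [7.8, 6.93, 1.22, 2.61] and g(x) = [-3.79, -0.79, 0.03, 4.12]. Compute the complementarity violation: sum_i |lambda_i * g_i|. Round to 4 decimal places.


KKT complementary slackness check:
lambda_1 * g_1 = 7.8 * -3.79 = -29.562
lambda_2 * g_2 = 6.93 * -0.79 = -5.4747
lambda_3 * g_3 = 1.22 * 0.03 = 0.0366
lambda_4 * g_4 = 2.61 * 4.12 = 10.7532
Total violation = 29.562 + 5.4747 + 0.0366 + 10.7532 = 45.8265


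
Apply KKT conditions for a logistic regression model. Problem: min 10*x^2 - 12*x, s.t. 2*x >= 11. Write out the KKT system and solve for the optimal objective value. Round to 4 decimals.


Step 1: Try lambda = 0 (constraint inactive).
x_unc = 12/(2*10) = 0.6
Check: 2*0.6 = 1.2 < 11 -- violated!
Step 2: Constraint must be active: 2*x = 11
x* = 11/2 = 5.5
lambda = (2*10*5.5 - 12)/2 = 49.0
Step 3: Compute optimal value.
f(x*) = 10*5.5^2 - 12*5.5 = 236.5


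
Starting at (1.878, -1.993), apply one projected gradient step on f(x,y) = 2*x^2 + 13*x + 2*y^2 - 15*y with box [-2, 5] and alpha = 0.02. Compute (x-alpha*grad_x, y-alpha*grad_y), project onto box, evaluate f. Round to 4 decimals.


Step 1: Compute gradient at (1.878, -1.993).
grad_x = 2*2*1.878 + 13 = 20.512
grad_y = 2*2*-1.993 - 15 = -22.972
Step 2: Gradient step.
x_raw = 1.878 - 0.02*20.512 = 1.4678
y_raw = -1.993 - 0.02*-22.972 = -1.5336
Step 3: Project onto [-2, 5].
x_proj = clip(1.4678) = 1.4678
y_proj = clip(-1.5336) = -1.5336
Step 4: Evaluate f.
f(1.4678, -1.5336) = 51.0965


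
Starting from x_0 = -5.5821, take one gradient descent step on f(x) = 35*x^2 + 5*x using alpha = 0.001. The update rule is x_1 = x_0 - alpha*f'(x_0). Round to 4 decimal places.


We compute the gradient at x_0 and apply the update.
f'(x) = 70*x + 5
f'(-5.5821) = 70*-5.5821 + 5 = -385.747
x_1 = -5.5821 - 0.001*-385.747 = -5.1964


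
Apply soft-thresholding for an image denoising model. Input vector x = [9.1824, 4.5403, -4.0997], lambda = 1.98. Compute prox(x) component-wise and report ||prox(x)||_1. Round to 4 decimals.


Soft-thresholding with lambda = 1.98:
prox(9.1824) = sign(9.1824)*max(|9.1824| - 1.98, 0) = 7.2024
prox(4.5403) = sign(4.5403)*max(|4.5403| - 1.98, 0) = 2.5603
prox(-4.0997) = sign(-4.0997)*max(|-4.0997| - 1.98, 0) = -2.1197
prox(x) = [7.2024, 2.5603, -2.1197]
||prox(x)||_1 = 7.2024 + 2.5603 + 2.1197 = 11.8824


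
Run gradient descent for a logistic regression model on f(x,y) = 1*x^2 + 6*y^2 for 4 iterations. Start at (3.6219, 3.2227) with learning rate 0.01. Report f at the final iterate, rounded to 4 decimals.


Gradient descent on f(x,y) = 1*x^2 + 6*y^2.
Starting point: (3.6219, 3.2227), alpha = 0.01
Step 1: grad_x = 2*1*3.6219 = 7.2438, grad_y = 2*6*3.2227 = 38.6724
  x_1 = 3.6219 - 0.01*7.2438 = 3.5495
  y_1 = 3.2227 - 0.01*38.6724 = 2.836
Step 2: grad_x = 2*1*3.5495 = 7.0989, grad_y = 2*6*2.836 = 34.0317
  x_2 = 3.5495 - 0.01*7.0989 = 3.4785
  y_2 = 2.836 - 0.01*34.0317 = 2.4957
Step 3: grad_x = 2*1*3.4785 = 6.9569, grad_y = 2*6*2.4957 = 29.9479
  x_3 = 3.4785 - 0.01*6.9569 = 3.4089
  y_3 = 2.4957 - 0.01*29.9479 = 2.1962
Step 4: grad_x = 2*1*3.4089 = 6.8178, grad_y = 2*6*2.1962 = 26.3542
  x_4 = 3.4089 - 0.01*6.8178 = 3.3407
  y_4 = 2.1962 - 0.01*26.3542 = 1.9326
f(3.3407, 1.9326) = 1*3.3407^2 + 6*1.9326^2 = 33.571


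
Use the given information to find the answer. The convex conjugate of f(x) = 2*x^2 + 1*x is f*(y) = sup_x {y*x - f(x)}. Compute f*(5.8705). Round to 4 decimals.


f*(y) = sup_x {y*x - a*x^2 - b*x} = sup_x {(y-b)*x - a*x^2}
FOC: (y - b) - 2a*x = 0 => x* = (y - b)/(2a)
x* = (5.8705 - 1)/(2*2) = 1.2176
f*(5.8705) = (y-b)^2/(4a) = (5.8705 - 1)^2/(4*2)
= 23.7218/8 = 2.9652


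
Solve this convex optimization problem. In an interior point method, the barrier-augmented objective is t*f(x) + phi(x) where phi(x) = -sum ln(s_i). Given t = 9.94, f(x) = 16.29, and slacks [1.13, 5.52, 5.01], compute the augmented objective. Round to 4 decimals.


Step 1: Compute log-barrier.
ln values: [0.1222, 1.7084, 1.6114]
phi = -(0.1222 + 1.7084 + 1.6114) = -3.442
Step 2: Compute augmented objective.
t*f(x) = 9.94*16.29 = 161.9226
Total = 161.9226 - 3.442 = 158.4806


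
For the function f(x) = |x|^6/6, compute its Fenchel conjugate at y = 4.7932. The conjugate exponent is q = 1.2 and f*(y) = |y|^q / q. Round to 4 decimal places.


The conjugate exponent q satisfies 1/p + 1/q = 1.
p = 6, so q = 6/(6 - 1) = 1.2
|y|^q = 4.7932^1.2 = 6.5577
f*(4.7932) = 6.5577 / 1.2 = 5.4647


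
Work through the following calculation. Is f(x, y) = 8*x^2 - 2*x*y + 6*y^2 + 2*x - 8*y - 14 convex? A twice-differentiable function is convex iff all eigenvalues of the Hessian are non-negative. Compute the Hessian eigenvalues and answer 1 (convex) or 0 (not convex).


The Hessian of f(x,y) = 8*x^2 - 2*x*y + 6*y^2 + 2*x - 8*y - 14 is:
H = [[16, -2], [-2, 12]]
Trace = 16 + 12 = 28
Determinant = 16*12 - (-2)^2 = 188
Discriminant = (28)^2 - 4*188 = 32.0
Eigenvalues: lambda_1 = 11.1716, lambda_2 = 16.8284
The function is convex.

1


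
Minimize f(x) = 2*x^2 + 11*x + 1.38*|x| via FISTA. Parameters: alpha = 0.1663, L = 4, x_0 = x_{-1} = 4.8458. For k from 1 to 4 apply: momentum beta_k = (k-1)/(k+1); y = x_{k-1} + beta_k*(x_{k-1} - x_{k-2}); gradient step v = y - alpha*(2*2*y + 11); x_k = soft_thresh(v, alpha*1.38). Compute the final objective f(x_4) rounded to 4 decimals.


FISTA on f(x) = 2*x^2 + 11*x + 1.38*|x|
L = 4, alpha = 0.1663
Iteration 1: beta = 0.0, y = 4.8458 + 0.0*(4.8458 - 4.8458) = 4.8458
  grad(y) = 30.3832, v = y - alpha*grad = -0.2069
  prox(v) = soft_thresh(-0.2069, 0.2295) = 0.0
Iteration 2: beta = 0.3333, y = 0.0 + 0.3333*(0.0 - 4.8458) = -1.6153
  grad(y) = 4.5389, v = y - alpha*grad = -2.3701
  prox(v) = soft_thresh(-2.3701, 0.2295) = -2.1406
Iteration 3: beta = 0.5, y = -2.1406 + 0.5*(-2.1406 - 0.0) = -3.2109
  grad(y) = -1.8436, v = y - alpha*grad = -2.9043
  prox(v) = soft_thresh(-2.9043, 0.2295) = -2.6748
Iteration 4: beta = 0.6, y = -2.6748 + 0.6*(-2.6748 + 2.1406) = -2.9953
  grad(y) = -0.9814, v = y - alpha*grad = -2.8321
  prox(v) = soft_thresh(-2.8321, 0.2295) = -2.6026
f(x_4) = 2*(-2.6026)^2 + 11*(-2.6026) + 1.38*|-2.6026| = -11.4899


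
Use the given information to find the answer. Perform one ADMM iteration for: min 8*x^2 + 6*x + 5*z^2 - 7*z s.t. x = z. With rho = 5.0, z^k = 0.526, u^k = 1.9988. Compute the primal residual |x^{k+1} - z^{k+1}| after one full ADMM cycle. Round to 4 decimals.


ADMM iteration with rho = 5.0, z^k = 0.526, u^k = 1.9988
Step 1: x-update.
Minimize 8*x^2 + 6*x + (5.0/2)*(x - 0.526 + 1.9988)^2
FOC: (2*8 + 5.0)*x = -6 + 5.0*(0.526 - 1.9988)
x^{k+1} = -0.6364
Step 2: z-update.
Minimize 5*z^2 - 7*z + (5.0/2)*(-0.6364 - z + 1.9988)^2
FOC: (2*5 + 5.0)*z = 7 + 5.0*(-0.6364 + 1.9988)
z^{k+1} = 0.9208
Step 3: u-update.
u^{k+1} = 1.9988 - 0.6364 - 0.9208 = 0.4416
Step 4: Primal residual = |-0.6364 - 0.9208| = 1.5572


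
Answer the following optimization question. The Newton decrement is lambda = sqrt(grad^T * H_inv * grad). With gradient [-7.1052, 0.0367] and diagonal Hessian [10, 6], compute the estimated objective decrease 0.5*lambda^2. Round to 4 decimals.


Step 1: H is diagonal, so H^(-1) * g = [-0.7105, 0.0061].
Step 2: g^T H^(-1) g = sum_i g_i^2 / H_ii
  = (-7.1052)^2/10 + (0.0367)^2/6
  = 5.0484 + 0.0002 = 5.0486
Step 3: Objective decrease = 0.5 * g^T H^(-1) g = 2.5243


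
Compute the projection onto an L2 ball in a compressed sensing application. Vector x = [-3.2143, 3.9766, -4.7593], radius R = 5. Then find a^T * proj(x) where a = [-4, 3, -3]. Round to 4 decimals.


Step 1: Compute ||x|| (intermediates to 6 decimals).
||x|| = sqrt((-3.2143)^2 + 3.9766^2 + (-4.7593)^2) = 6.985414
Step 2: Project.
Since ||x|| > R, scale = R/||x|| = 5/6.985414 = 0.715777, proj(x) = scale * x
proj(x) = [-2.300722, 2.846359, -3.406597]
Step 3: Dot product.
a^T * proj(x) = -4*(-2.300722) + 3*2.846359 - 3*(-3.406597) = 27.9618


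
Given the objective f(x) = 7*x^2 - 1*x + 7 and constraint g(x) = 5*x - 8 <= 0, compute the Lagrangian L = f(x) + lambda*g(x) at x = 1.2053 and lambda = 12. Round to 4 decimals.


Step 1: Evaluate f(x).
f(1.2053) = 7*1.2053^2 - 1*1.2053 + 7 = 15.9639
Step 2: Evaluate g(x).
g(1.2053) = 5*1.2053 - 8 = -1.9735
Step 3: Compute Lagrangian.
L = 15.9639 + 12*-1.9735 = -7.7181


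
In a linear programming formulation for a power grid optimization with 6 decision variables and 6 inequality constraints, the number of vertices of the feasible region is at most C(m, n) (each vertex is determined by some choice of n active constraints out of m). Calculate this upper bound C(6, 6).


Each vertex corresponds to some choice of n active constraints out of m, so the number of vertices is at most C(m, n) = m! / (n!(m-n)!).
m = 6, n = 6
Numerator: 6 * 5 * 4 * 3 * 2 * 1
Denominator: 6! = 720
C(6, 6) = 1


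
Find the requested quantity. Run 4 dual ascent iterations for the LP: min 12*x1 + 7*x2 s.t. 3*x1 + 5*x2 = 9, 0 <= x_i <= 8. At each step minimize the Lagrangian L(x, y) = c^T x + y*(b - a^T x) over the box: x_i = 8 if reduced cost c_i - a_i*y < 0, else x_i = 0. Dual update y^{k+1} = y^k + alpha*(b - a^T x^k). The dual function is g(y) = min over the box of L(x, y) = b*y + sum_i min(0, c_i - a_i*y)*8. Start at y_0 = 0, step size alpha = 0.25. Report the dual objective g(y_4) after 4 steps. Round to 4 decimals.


Dual ascent for LP: min 12*x1 + 7*x2, 3*x1 + 5*x2 = 9, 0 <= x_i <= 8
Step 1: y^k = 0.0, reduced costs: (12.0, 7.0)
  x^k = (0.0, 0.0), subgradient = b - a^T x = 9.0
  y^{k+1} = 0.0 + 0.25*9.0 = 2.25
Step 2: y^k = 2.25, reduced costs: (5.25, -4.25)
  x^k = (0.0, 8.0), subgradient = b - a^T x = -31.0
  y^{k+1} = 2.25 + 0.25*-31.0 = -5.5
Step 3: y^k = -5.5, reduced costs: (28.5, 34.5)
  x^k = (0.0, 0.0), subgradient = b - a^T x = 9.0
  y^{k+1} = -5.5 + 0.25*9.0 = -3.25
Step 4: y^k = -3.25, reduced costs: (21.75, 23.25)
  x^k = (0.0, 0.0), subgradient = b - a^T x = 9.0
  y^{k+1} = -3.25 + 0.25*9.0 = -1.0
Dual objective at y_4 = -1.0: reduced costs (15.0, 12.0), box minimizer x = (0.0, 0.0)
g(y_4) = b*y + (c1 - a1*y)*x1 + (c2 - a2*y)*x2 = 9*(-1.0) + 15.0*0.0 + 12.0*0.0 = -9.0 + 0.0 + 0.0 = -9.0


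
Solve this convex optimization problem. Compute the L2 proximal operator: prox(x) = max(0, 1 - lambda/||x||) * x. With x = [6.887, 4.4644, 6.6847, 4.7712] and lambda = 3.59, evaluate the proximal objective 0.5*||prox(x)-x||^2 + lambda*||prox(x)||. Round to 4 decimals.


Step 1: Compute ||x||.
||x|| = 11.6108
Step 2: Compute scaling factor.
scale = max(0, 1 - 3.59/11.6108) = 0.6908
Step 3: prox(x) = [4.7576, 3.084, 4.6178, 3.296]
||prox(x)|| = 8.0208
Step 4: Proximal objective.
0.5*||prox-x||^2 = 6.4441
lambda*||prox|| = 28.7947
Total = 35.2388


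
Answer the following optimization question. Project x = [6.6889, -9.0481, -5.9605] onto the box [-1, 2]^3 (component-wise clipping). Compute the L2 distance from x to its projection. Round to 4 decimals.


Project each component onto [-1, 2].
clip(6.6889) = 2.0, clip(-9.0481) = -1.0, clip(-5.9605) = -1.0
Projection = [2.0, -1.0, -1.0]
Squared diffs: [21.9858, 64.7719, 24.6066]
Distance = sqrt(111.3643) = 10.5529


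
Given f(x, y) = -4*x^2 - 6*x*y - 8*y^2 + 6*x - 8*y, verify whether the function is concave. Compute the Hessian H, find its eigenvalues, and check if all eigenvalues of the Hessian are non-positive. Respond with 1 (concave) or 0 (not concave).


The Hessian of f(x,y) = -4*x^2 - 6*x*y - 8*y^2 + 6*x - 8*y is:
H = [[-8, -6], [-6, -16]]
Trace = -8 - 16 = -24
Determinant = -8*-16 - (-6)^2 = 92
Discriminant = (-24)^2 - 4*92 = 208.0
Eigenvalues: lambda_1 = -19.2111, lambda_2 = -4.7889
The function is concave.

1


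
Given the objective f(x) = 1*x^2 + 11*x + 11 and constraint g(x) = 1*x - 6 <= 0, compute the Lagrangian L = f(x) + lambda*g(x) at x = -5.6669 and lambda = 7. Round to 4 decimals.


Step 1: Evaluate f(x).
f(-5.6669) = 1*(-5.6669)^2 + 11*(-5.6669) + 11 = -19.2221
Step 2: Evaluate g(x).
g(-5.6669) = 1*-5.6669 - 6 = -11.6669
Step 3: Compute Lagrangian.
L = -19.2221 + 7*-11.6669 = -100.8904


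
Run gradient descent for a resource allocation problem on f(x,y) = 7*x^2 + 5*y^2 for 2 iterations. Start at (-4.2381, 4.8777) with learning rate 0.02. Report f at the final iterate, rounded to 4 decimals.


Gradient descent on f(x,y) = 7*x^2 + 5*y^2.
Starting point: (-4.2381, 4.8777), alpha = 0.02
Step 1: grad_x = 2*7*-4.2381 = -59.3334, grad_y = 2*5*4.8777 = 48.777
  x_1 = -4.2381 - 0.02*-59.3334 = -3.0514
  y_1 = 4.8777 - 0.02*48.777 = 3.9022
Step 2: grad_x = 2*7*-3.0514 = -42.72, grad_y = 2*5*3.9022 = 39.0216
  x_2 = -3.0514 - 0.02*-42.72 = -2.197
  y_2 = 3.9022 - 0.02*39.0216 = 3.1217
f(-2.197, 3.1217) = 7*(-2.197)^2 + 5*3.1217^2 = 82.5145


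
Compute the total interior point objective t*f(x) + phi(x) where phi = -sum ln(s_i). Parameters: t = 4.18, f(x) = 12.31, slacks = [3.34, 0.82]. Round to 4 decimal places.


Step 1: Compute log-barrier.
ln values: [1.206, -0.1985]
phi = -(1.206 - 0.1985) = -1.0075
Step 2: Compute augmented objective.
t*f(x) = 4.18*12.31 = 51.4558
Total = 51.4558 - 1.0075 = 50.4483


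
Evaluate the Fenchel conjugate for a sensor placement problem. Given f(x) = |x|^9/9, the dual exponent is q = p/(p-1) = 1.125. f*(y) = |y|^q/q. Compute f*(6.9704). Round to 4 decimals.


The conjugate exponent q satisfies 1/p + 1/q = 1.
p = 9, so q = 9/(9 - 1) = 1.125
|y|^q = 6.9704^1.125 = 8.8852
f*(6.9704) = 8.8852 / 1.125 = 7.8979


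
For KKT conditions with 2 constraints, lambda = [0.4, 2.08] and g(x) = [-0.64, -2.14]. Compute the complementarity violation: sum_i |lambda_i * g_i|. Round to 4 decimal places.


KKT complementary slackness check:
lambda_1 * g_1 = 0.4 * -0.64 = -0.256
lambda_2 * g_2 = 2.08 * -2.14 = -4.4512
Total violation = 0.256 + 4.4512 = 4.7072


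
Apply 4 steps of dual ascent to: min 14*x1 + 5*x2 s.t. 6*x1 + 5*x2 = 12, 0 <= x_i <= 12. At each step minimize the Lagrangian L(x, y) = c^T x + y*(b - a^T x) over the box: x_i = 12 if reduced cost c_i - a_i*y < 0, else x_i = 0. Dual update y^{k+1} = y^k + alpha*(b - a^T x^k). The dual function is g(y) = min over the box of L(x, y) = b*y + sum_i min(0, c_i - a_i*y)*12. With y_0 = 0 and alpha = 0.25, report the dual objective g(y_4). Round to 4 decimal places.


Dual ascent for LP: min 14*x1 + 5*x2, 6*x1 + 5*x2 = 12, 0 <= x_i <= 12
Step 1: y^k = 0.0, reduced costs: (14.0, 5.0)
  x^k = (0.0, 0.0), subgradient = b - a^T x = 12.0
  y^{k+1} = 0.0 + 0.25*12.0 = 3.0
Step 2: y^k = 3.0, reduced costs: (-4.0, -10.0)
  x^k = (12.0, 12.0), subgradient = b - a^T x = -120.0
  y^{k+1} = 3.0 + 0.25*-120.0 = -27.0
Step 3: y^k = -27.0, reduced costs: (176.0, 140.0)
  x^k = (0.0, 0.0), subgradient = b - a^T x = 12.0
  y^{k+1} = -27.0 + 0.25*12.0 = -24.0
Step 4: y^k = -24.0, reduced costs: (158.0, 125.0)
  x^k = (0.0, 0.0), subgradient = b - a^T x = 12.0
  y^{k+1} = -24.0 + 0.25*12.0 = -21.0
Dual objective at y_4 = -21.0: reduced costs (140.0, 110.0), box minimizer x = (0.0, 0.0)
g(y_4) = b*y + (c1 - a1*y)*x1 + (c2 - a2*y)*x2 = 12*(-21.0) + 140.0*0.0 + 110.0*0.0 = -252.0 + 0.0 + 0.0 = -252.0


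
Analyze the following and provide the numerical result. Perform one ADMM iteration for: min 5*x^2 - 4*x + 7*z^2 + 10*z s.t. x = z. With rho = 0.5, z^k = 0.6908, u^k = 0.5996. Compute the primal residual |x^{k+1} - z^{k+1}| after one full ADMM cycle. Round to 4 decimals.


ADMM iteration with rho = 0.5, z^k = 0.6908, u^k = 0.5996
Step 1: x-update.
Minimize 5*x^2 - 4*x + (0.5/2)*(x - 0.6908 + 0.5996)^2
FOC: (2*5 + 0.5)*x = 4 + 0.5*(0.6908 - 0.5996)
x^{k+1} = 0.3853
Step 2: z-update.
Minimize 7*z^2 + 10*z + (0.5/2)*(0.3853 - z + 0.5996)^2
FOC: (2*7 + 0.5)*z = -10 + 0.5*(0.3853 + 0.5996)
z^{k+1} = -0.6557
Step 3: u-update.
u^{k+1} = 0.5996 + 0.3853 + 0.6557 = 1.6406
Step 4: Primal residual = |0.3853 + 0.6557| = 1.041


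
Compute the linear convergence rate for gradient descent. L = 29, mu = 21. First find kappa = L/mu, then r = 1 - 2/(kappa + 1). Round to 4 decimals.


Step 1: Compute the condition number.
kappa = L/mu = 29/21 = 1.381
Step 2: Compute the convergence rate.
r = 1 - 2/(kappa + 1) = 1 - 2*mu/(L + mu) = (L - mu)/(L + mu) = 8/50 = 0.16


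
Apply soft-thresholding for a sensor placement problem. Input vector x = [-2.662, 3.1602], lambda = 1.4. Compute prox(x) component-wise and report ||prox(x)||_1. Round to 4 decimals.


Soft-thresholding with lambda = 1.4:
prox(-2.662) = sign(-2.662)*max(|-2.662| - 1.4, 0) = -1.262
prox(3.1602) = sign(3.1602)*max(|3.1602| - 1.4, 0) = 1.7602
prox(x) = [-1.262, 1.7602]
||prox(x)||_1 = 1.262 + 1.7602 = 3.0222


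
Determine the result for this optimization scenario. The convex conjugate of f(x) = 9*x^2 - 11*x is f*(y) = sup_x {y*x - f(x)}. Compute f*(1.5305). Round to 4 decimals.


f*(y) = sup_x {y*x - a*x^2 - b*x} = sup_x {(y-b)*x - a*x^2}
FOC: (y - b) - 2a*x = 0 => x* = (y - b)/(2a)
x* = (1.5305 + 11)/(2*9) = 0.6961
f*(1.5305) = (y-b)^2/(4a) = (1.5305 + 11)^2/(4*9)
= 157.0134/36 = 4.3615


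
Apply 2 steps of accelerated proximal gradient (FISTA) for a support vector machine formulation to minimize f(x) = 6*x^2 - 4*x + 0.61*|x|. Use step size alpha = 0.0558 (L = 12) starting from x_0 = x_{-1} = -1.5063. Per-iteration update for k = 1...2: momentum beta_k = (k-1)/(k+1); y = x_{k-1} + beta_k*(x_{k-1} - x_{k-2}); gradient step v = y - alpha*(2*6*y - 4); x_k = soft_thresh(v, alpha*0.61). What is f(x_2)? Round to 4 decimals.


FISTA on f(x) = 6*x^2 - 4*x + 0.61*|x|
L = 12, alpha = 0.0558
Iteration 1: beta = 0.0, y = -1.5063 + 0.0*(-1.5063 + 1.5063) = -1.5063
  grad(y) = -22.0756, v = y - alpha*grad = -0.2745
  prox(v) = soft_thresh(-0.2745, 0.034) = -0.2404
Iteration 2: beta = 0.3333, y = -0.2404 + 0.3333*(-0.2404 + 1.5063) = 0.1815
  grad(y) = -1.8219, v = y - alpha*grad = 0.2832
  prox(v) = soft_thresh(0.2832, 0.034) = 0.2491
f(x_2) = 6*0.2491^2 - 4*0.2491 + 0.61*|0.2491| = -0.4722


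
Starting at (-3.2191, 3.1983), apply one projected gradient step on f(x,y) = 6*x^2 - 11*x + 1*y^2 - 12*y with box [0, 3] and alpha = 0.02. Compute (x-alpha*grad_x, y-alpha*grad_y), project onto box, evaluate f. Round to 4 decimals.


Step 1: Compute gradient at (-3.2191, 3.1983).
grad_x = 2*6*-3.2191 - 11 = -49.6292
grad_y = 2*1*3.1983 - 12 = -5.6034
Step 2: Gradient step.
x_raw = -3.2191 - 0.02*-49.6292 = -2.2265
y_raw = 3.1983 - 0.02*-5.6034 = 3.3104
Step 3: Project onto [0, 3].
x_proj = clip(-2.2265) = 0.0
y_proj = clip(3.3104) = 3.0
Step 4: Evaluate f.
f(0.0, 3.0) = -27.0


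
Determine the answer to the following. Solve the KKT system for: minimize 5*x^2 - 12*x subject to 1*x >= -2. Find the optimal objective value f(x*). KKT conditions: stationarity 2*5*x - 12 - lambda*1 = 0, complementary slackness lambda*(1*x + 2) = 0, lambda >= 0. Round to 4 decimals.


Step 1: Try lambda = 0 (constraint inactive).
Stationarity: 2*5*x - 12 = 0
x* = 12/(2*5) = 1.2
Check constraint: 1*1.2 = 1.2 >= -2 -- satisfied.
Step 2: Compute optimal value.
f(x*) = 5*1.2^2 - 12*1.2 = -7.2


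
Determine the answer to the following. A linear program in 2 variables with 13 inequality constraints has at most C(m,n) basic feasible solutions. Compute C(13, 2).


Each vertex corresponds to some choice of n active constraints out of m, so the number of vertices is at most C(m, n) = m! / (n!(m-n)!).
m = 13, n = 2
Numerator: 13 * 12
Denominator: 2! = 2
C(13, 2) = 78


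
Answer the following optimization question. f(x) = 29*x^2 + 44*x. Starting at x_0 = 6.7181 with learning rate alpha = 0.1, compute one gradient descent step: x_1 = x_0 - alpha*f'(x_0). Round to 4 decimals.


We compute the gradient at x_0 and apply the update.
f'(x) = 58*x + 44
f'(6.7181) = 58*6.7181 + 44 = 433.6498
x_1 = 6.7181 - 0.1*433.6498 = -36.6469


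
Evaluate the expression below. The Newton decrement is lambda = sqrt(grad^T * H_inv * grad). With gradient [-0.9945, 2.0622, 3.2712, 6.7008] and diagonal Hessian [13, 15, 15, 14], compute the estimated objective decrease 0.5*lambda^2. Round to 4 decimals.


Step 1: H is diagonal, so H^(-1) * g = [-0.0765, 0.1375, 0.2181, 0.4786].
Step 2: g^T H^(-1) g = sum_i g_i^2 / H_ii
  = (-0.9945)^2/13 + (2.0622)^2/15 + (3.2712)^2/15 + (6.7008)^2/14
  = 0.0761 + 0.2835 + 0.7134 + 3.2072 = 4.2802
Step 3: Objective decrease = 0.5 * g^T H^(-1) g = 2.1401


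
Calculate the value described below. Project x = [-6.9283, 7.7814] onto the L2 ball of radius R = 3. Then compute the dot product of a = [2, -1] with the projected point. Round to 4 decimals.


Step 1: Compute ||x|| (intermediates to 6 decimals).
||x|| = sqrt((-6.9283)^2 + 7.7814^2) = 10.418806
Step 2: Project.
Since ||x|| > R, scale = R/||x|| = 3/10.418806 = 0.287941, proj(x) = scale * x
proj(x) = [-1.994942, 2.240584]
Step 3: Dot product.
a^T * proj(x) = 2*(-1.994942) - 1*2.240584 = -6.2305


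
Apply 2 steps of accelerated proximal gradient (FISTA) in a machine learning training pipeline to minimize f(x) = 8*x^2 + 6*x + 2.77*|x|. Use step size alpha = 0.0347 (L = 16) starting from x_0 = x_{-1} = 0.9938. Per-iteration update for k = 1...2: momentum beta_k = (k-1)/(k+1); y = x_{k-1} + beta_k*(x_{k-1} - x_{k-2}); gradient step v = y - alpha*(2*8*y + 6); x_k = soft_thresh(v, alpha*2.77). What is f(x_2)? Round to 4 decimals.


FISTA on f(x) = 8*x^2 + 6*x + 2.77*|x|
L = 16, alpha = 0.0347
Iteration 1: beta = 0.0, y = 0.9938 + 0.0*(0.9938 - 0.9938) = 0.9938
  grad(y) = 21.9008, v = y - alpha*grad = 0.2338
  prox(v) = soft_thresh(0.2338, 0.0961) = 0.1377
Iteration 2: beta = 0.3333, y = 0.1377 + 0.3333*(0.1377 - 0.9938) = -0.1476
  grad(y) = 3.6378, v = y - alpha*grad = -0.2739
  prox(v) = soft_thresh(-0.2739, 0.0961) = -0.1777
f(x_2) = 8*(-0.1777)^2 + 6*(-0.1777) + 2.77*|-0.1777| = -0.3214


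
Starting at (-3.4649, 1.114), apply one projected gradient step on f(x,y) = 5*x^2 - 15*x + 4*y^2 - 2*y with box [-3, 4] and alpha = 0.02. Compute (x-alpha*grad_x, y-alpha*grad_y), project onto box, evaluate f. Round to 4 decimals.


Step 1: Compute gradient at (-3.4649, 1.114).
grad_x = 2*5*-3.4649 - 15 = -49.649
grad_y = 2*4*1.114 - 2 = 6.912
Step 2: Gradient step.
x_raw = -3.4649 - 0.02*-49.649 = -2.4719
y_raw = 1.114 - 0.02*6.912 = 0.9758
Step 3: Project onto [-3, 4].
x_proj = clip(-2.4719) = -2.4719
y_proj = clip(0.9758) = 0.9758
Step 4: Evaluate f.
f(-2.4719, 0.9758) = 69.4877


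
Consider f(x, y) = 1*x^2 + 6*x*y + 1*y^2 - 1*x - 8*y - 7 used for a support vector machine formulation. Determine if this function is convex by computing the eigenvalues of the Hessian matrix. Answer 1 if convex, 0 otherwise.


The Hessian of f(x,y) = 1*x^2 + 6*x*y + 1*y^2 - 1*x - 8*y - 7 is:
H = [[2, 6], [6, 2]]
Trace = 2 + 2 = 4
Determinant = 2*2 - (6)^2 = -32
Discriminant = (4)^2 - 4*-32 = 144.0
Eigenvalues: lambda_1 = -4.0, lambda_2 = 8.0
The function is not convex.

0


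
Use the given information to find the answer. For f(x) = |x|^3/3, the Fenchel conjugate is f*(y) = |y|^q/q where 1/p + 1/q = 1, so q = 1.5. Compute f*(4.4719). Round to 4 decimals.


The conjugate exponent q satisfies 1/p + 1/q = 1.
p = 3, so q = 3/(3 - 1) = 1.5
|y|^q = 4.4719^1.5 = 9.4567
f*(4.4719) = 9.4567 / 1.5 = 6.3044


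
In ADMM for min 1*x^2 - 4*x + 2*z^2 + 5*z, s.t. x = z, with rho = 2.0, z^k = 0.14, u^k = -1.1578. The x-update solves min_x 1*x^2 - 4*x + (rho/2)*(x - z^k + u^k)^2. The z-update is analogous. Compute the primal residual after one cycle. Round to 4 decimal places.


ADMM iteration with rho = 2.0, z^k = 0.14, u^k = -1.1578
Step 1: x-update.
Minimize 1*x^2 - 4*x + (2.0/2)*(x - 0.14 - 1.1578)^2
FOC: (2*1 + 2.0)*x = 4 + 2.0*(0.14 + 1.1578)
x^{k+1} = 1.6489
Step 2: z-update.
Minimize 2*z^2 + 5*z + (2.0/2)*(1.6489 - z - 1.1578)^2
FOC: (2*2 + 2.0)*z = -5 + 2.0*(1.6489 - 1.1578)
z^{k+1} = -0.6696
Step 3: u-update.
u^{k+1} = -1.1578 + 1.6489 + 0.6696 = 1.1607
Step 4: Primal residual = |1.6489 + 0.6696| = 2.3185


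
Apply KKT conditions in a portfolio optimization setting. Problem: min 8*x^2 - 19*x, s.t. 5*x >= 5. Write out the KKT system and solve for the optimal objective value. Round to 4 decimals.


Step 1: Try lambda = 0 (constraint inactive).
Stationarity: 2*8*x - 19 = 0
x* = 19/(2*8) = 1.1875
Check constraint: 5*1.1875 = 5.9375 >= 5 -- satisfied.
Step 2: Compute optimal value.
f(x*) = 8*1.1875^2 - 19*1.1875 = -11.2813


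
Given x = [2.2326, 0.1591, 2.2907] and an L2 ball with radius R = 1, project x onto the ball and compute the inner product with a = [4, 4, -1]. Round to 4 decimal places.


Step 1: Compute ||x|| (intermediates to 6 decimals).
||x|| = sqrt(2.2326^2 + 0.1591^2 + 2.2907^2) = 3.202674
Step 2: Project.
Since ||x|| > R, scale = R/||x|| = 1/3.202674 = 0.312239, proj(x) = scale * x
proj(x) = [0.697105, 0.049677, 0.715246]
Step 3: Dot product.
a^T * proj(x) = 4*0.697105 + 4*0.049677 - 1*0.715246 = 2.2719


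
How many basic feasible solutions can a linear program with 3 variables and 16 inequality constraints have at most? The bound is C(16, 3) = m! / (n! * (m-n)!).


Each vertex corresponds to some choice of n active constraints out of m, so the number of vertices is at most C(m, n) = m! / (n!(m-n)!).
m = 16, n = 3
Numerator: 16 * 15 * 14
Denominator: 3! = 6
C(16, 3) = 560


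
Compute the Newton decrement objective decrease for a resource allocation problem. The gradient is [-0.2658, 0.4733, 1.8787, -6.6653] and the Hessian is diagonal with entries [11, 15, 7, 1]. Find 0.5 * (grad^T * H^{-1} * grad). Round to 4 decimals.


Step 1: H is diagonal, so H^(-1) * g = [-0.0242, 0.0316, 0.2684, -6.6653].
Step 2: g^T H^(-1) g = sum_i g_i^2 / H_ii
  = (-0.2658)^2/11 + (0.4733)^2/15 + (1.8787)^2/7 + (-6.6653)^2/1
  = 0.0064 + 0.0149 + 0.5042 + 44.4262 = 44.9518
Step 3: Objective decrease = 0.5 * g^T H^(-1) g = 22.4759


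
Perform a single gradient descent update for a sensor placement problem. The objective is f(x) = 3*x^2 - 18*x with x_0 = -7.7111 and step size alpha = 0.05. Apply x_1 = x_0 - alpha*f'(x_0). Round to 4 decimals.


We compute the gradient at x_0 and apply the update.
f'(x) = 6*x - 18
f'(-7.7111) = 6*-7.7111 - 18 = -64.2666
x_1 = -7.7111 - 0.05*-64.2666 = -4.4978


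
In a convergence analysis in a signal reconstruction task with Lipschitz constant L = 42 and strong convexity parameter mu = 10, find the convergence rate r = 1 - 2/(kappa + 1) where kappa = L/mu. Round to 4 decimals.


Step 1: Compute the condition number.
kappa = L/mu = 42/10 = 4.2
Step 2: Compute the convergence rate.
r = 1 - 2/(kappa + 1) = 1 - 2*mu/(L + mu) = (L - mu)/(L + mu) = 32/52 = 0.6154
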